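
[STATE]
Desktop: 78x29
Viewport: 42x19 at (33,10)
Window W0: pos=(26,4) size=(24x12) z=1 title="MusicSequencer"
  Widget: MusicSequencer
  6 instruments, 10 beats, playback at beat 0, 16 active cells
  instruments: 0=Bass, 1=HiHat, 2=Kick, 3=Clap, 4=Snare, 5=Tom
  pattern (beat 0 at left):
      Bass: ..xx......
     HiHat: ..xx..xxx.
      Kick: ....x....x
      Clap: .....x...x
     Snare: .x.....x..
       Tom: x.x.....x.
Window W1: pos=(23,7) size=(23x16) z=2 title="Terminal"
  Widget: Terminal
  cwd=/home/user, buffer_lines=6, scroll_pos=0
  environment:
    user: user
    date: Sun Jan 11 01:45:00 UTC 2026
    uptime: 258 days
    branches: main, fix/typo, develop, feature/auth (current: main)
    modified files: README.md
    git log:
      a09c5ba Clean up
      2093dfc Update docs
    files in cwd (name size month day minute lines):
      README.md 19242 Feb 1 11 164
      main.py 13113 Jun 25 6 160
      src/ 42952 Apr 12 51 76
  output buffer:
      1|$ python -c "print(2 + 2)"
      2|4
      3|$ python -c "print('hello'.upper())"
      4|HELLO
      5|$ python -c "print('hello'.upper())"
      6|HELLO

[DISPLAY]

-c "print(2 ┃   ┃                         
            ┃   ┃                         
-c "print('h┃   ┃                         
            ┃   ┃                         
-c "print('h┃   ┃                         
            ┃━━━┛                         
            ┃                             
            ┃                             
            ┃                             
            ┃                             
            ┃                             
            ┃                             
━━━━━━━━━━━━┛                             
                                          
                                          
                                          
                                          
                                          
                                          


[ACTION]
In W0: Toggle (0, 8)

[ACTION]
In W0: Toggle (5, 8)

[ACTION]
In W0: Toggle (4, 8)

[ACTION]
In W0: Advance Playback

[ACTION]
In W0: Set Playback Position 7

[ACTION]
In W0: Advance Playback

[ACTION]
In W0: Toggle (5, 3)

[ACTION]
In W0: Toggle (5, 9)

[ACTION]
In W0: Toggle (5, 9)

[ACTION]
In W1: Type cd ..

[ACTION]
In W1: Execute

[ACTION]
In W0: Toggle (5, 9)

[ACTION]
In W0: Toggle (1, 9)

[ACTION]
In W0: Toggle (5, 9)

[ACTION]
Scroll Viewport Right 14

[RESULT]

"print(2 ┃   ┃                            
         ┃   ┃                            
"print('h┃   ┃                            
         ┃   ┃                            
"print('h┃   ┃                            
         ┃━━━┛                            
         ┃                                
         ┃                                
         ┃                                
         ┃                                
         ┃                                
         ┃                                
━━━━━━━━━┛                                
                                          
                                          
                                          
                                          
                                          
                                          


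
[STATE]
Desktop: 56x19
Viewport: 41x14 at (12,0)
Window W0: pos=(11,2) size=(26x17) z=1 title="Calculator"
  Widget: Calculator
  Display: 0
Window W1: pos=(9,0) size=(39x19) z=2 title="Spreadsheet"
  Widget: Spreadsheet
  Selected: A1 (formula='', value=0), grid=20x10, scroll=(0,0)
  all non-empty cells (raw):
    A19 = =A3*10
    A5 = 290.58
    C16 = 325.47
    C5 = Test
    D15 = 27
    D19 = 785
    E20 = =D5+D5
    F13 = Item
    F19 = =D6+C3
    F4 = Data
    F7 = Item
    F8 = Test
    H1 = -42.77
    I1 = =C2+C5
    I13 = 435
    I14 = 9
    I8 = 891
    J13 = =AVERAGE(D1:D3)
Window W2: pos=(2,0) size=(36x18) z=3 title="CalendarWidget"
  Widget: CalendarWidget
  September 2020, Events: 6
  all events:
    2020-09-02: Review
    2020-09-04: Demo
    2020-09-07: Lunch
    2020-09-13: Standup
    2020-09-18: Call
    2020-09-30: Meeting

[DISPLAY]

━━━━━━━━━━━━━━━━━━━━━━━━━┓━━━━━━━━━┓     
Widget                   ┃         ┃     
─────────────────────────┨─────────┨     
 September 2020          ┃         ┃     
Th Fr Sa Su              ┃   D     ┃     
  3  4*  5  6            ┃---------┃     
 10 11 12 13*            ┃       0 ┃     
17 18* 19 20             ┃       0 ┃     
24 25 26 27              ┃       0 ┃     
                         ┃       0 ┃     
                         ┃       0 ┃     
                         ┃       0 ┃     
                         ┃       0 ┃     
                         ┃       0 ┃     


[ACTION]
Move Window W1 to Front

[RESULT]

━━━━━━━━━━━━━━━━━━━━━━━━━━━━━━━━━━━┓     
preadsheet                         ┃     
───────────────────────────────────┨     
:                                  ┃     
     A       B       C       D     ┃     
-----------------------------------┃     
1      [0]       0       0       0 ┃     
2        0       0       0       0 ┃     
3        0       0       0       0 ┃     
4        0       0       0       0 ┃     
5   290.58       0Test           0 ┃     
6        0       0       0       0 ┃     
7        0       0       0       0 ┃     
8        0       0       0       0 ┃     


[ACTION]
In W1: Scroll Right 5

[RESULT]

━━━━━━━━━━━━━━━━━━━━━━━━━━━━━━━━━━━┓     
preadsheet                         ┃     
───────────────────────────────────┨     
:                                  ┃     
     F       G       H       I     ┃     
-----------------------------------┃     
1        0       0  -42.77#ERR!    ┃     
2        0       0       0       0 ┃     
3        0       0       0       0 ┃     
4 Data           0       0       0 ┃     
5        0       0       0       0 ┃     
6        0       0       0       0 ┃     
7 Item           0       0       0 ┃     
8 Test           0       0     891 ┃     


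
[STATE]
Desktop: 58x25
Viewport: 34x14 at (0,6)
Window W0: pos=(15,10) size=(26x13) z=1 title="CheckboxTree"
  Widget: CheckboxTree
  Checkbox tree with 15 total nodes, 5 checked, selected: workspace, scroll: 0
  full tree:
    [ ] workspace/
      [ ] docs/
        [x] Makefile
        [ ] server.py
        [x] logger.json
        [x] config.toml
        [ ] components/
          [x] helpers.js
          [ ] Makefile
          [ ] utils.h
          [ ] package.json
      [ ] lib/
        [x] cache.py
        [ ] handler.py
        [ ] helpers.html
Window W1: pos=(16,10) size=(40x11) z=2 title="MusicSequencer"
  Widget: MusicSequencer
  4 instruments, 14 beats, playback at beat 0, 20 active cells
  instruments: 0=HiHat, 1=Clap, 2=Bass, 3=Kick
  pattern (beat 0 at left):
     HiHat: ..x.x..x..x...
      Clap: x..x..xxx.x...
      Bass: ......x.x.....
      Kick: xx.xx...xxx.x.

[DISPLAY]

                                  
                                  
                                  
                                  
               ┏┏━━━━━━━━━━━━━━━━━
               ┃┃ MusicSequencer  
               ┠┠─────────────────
               ┃┃      ▼1234567890
               ┃┃ HiHat··█·█··█··█
               ┃┃  Clap█··█··███·█
               ┃┃  Bass······█·█··
               ┃┃  Kick██·██···███
               ┃┃                 
               ┃┃                 


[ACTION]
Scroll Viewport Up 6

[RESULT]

                                  
                                  
                                  
                                  
                                  
                                  
                                  
                                  
                                  
                                  
               ┏┏━━━━━━━━━━━━━━━━━
               ┃┃ MusicSequencer  
               ┠┠─────────────────
               ┃┃      ▼1234567890


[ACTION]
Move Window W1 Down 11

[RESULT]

                                  
                                  
                                  
                                  
                                  
                                  
                                  
                                  
                                  
                                  
               ┏━━━━━━━━━━━━━━━━━━
               ┃ CheckboxTree     
               ┠──────────────────
               ┃>[-] workspace/   


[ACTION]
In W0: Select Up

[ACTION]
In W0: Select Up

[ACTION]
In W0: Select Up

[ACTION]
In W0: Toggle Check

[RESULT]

                                  
                                  
                                  
                                  
                                  
                                  
                                  
                                  
                                  
                                  
               ┏━━━━━━━━━━━━━━━━━━
               ┃ CheckboxTree     
               ┠──────────────────
               ┃>[x] workspace/   


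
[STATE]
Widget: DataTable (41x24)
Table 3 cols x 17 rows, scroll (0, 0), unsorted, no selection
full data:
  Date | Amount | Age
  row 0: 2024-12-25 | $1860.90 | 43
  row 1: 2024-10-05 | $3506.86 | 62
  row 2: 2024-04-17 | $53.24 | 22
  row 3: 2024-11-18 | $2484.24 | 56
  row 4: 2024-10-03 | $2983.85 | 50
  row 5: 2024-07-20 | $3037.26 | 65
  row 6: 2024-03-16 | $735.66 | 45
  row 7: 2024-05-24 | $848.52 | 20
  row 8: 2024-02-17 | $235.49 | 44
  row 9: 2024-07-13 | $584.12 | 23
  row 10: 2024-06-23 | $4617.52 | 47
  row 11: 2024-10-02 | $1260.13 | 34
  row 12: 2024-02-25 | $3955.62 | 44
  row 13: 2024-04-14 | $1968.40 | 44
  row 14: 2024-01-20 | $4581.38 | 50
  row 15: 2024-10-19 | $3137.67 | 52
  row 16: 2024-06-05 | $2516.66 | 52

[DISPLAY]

Date      │Amount  │Age                  
──────────┼────────┼───                  
2024-12-25│$1860.90│43                   
2024-10-05│$3506.86│62                   
2024-04-17│$53.24  │22                   
2024-11-18│$2484.24│56                   
2024-10-03│$2983.85│50                   
2024-07-20│$3037.26│65                   
2024-03-16│$735.66 │45                   
2024-05-24│$848.52 │20                   
2024-02-17│$235.49 │44                   
2024-07-13│$584.12 │23                   
2024-06-23│$4617.52│47                   
2024-10-02│$1260.13│34                   
2024-02-25│$3955.62│44                   
2024-04-14│$1968.40│44                   
2024-01-20│$4581.38│50                   
2024-10-19│$3137.67│52                   
2024-06-05│$2516.66│52                   
                                         
                                         
                                         
                                         
                                         


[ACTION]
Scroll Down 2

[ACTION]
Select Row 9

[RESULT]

Date      │Amount  │Age                  
──────────┼────────┼───                  
2024-12-25│$1860.90│43                   
2024-10-05│$3506.86│62                   
2024-04-17│$53.24  │22                   
2024-11-18│$2484.24│56                   
2024-10-03│$2983.85│50                   
2024-07-20│$3037.26│65                   
2024-03-16│$735.66 │45                   
2024-05-24│$848.52 │20                   
2024-02-17│$235.49 │44                   
>024-07-13│$584.12 │23                   
2024-06-23│$4617.52│47                   
2024-10-02│$1260.13│34                   
2024-02-25│$3955.62│44                   
2024-04-14│$1968.40│44                   
2024-01-20│$4581.38│50                   
2024-10-19│$3137.67│52                   
2024-06-05│$2516.66│52                   
                                         
                                         
                                         
                                         
                                         


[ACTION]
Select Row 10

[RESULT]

Date      │Amount  │Age                  
──────────┼────────┼───                  
2024-12-25│$1860.90│43                   
2024-10-05│$3506.86│62                   
2024-04-17│$53.24  │22                   
2024-11-18│$2484.24│56                   
2024-10-03│$2983.85│50                   
2024-07-20│$3037.26│65                   
2024-03-16│$735.66 │45                   
2024-05-24│$848.52 │20                   
2024-02-17│$235.49 │44                   
2024-07-13│$584.12 │23                   
>024-06-23│$4617.52│47                   
2024-10-02│$1260.13│34                   
2024-02-25│$3955.62│44                   
2024-04-14│$1968.40│44                   
2024-01-20│$4581.38│50                   
2024-10-19│$3137.67│52                   
2024-06-05│$2516.66│52                   
                                         
                                         
                                         
                                         
                                         


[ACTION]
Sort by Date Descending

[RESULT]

Date     ▼│Amount  │Age                  
──────────┼────────┼───                  
2024-12-25│$1860.90│43                   
2024-11-18│$2484.24│56                   
2024-10-19│$3137.67│52                   
2024-10-05│$3506.86│62                   
2024-10-03│$2983.85│50                   
2024-10-02│$1260.13│34                   
2024-07-20│$3037.26│65                   
2024-07-13│$584.12 │23                   
2024-06-23│$4617.52│47                   
2024-06-05│$2516.66│52                   
>024-05-24│$848.52 │20                   
2024-04-17│$53.24  │22                   
2024-04-14│$1968.40│44                   
2024-03-16│$735.66 │45                   
2024-02-25│$3955.62│44                   
2024-02-17│$235.49 │44                   
2024-01-20│$4581.38│50                   
                                         
                                         
                                         
                                         
                                         


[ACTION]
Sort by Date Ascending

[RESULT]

Date     ▲│Amount  │Age                  
──────────┼────────┼───                  
2024-01-20│$4581.38│50                   
2024-02-17│$235.49 │44                   
2024-02-25│$3955.62│44                   
2024-03-16│$735.66 │45                   
2024-04-14│$1968.40│44                   
2024-04-17│$53.24  │22                   
2024-05-24│$848.52 │20                   
2024-06-05│$2516.66│52                   
2024-06-23│$4617.52│47                   
2024-07-13│$584.12 │23                   
>024-07-20│$3037.26│65                   
2024-10-02│$1260.13│34                   
2024-10-03│$2983.85│50                   
2024-10-05│$3506.86│62                   
2024-10-19│$3137.67│52                   
2024-11-18│$2484.24│56                   
2024-12-25│$1860.90│43                   
                                         
                                         
                                         
                                         
                                         


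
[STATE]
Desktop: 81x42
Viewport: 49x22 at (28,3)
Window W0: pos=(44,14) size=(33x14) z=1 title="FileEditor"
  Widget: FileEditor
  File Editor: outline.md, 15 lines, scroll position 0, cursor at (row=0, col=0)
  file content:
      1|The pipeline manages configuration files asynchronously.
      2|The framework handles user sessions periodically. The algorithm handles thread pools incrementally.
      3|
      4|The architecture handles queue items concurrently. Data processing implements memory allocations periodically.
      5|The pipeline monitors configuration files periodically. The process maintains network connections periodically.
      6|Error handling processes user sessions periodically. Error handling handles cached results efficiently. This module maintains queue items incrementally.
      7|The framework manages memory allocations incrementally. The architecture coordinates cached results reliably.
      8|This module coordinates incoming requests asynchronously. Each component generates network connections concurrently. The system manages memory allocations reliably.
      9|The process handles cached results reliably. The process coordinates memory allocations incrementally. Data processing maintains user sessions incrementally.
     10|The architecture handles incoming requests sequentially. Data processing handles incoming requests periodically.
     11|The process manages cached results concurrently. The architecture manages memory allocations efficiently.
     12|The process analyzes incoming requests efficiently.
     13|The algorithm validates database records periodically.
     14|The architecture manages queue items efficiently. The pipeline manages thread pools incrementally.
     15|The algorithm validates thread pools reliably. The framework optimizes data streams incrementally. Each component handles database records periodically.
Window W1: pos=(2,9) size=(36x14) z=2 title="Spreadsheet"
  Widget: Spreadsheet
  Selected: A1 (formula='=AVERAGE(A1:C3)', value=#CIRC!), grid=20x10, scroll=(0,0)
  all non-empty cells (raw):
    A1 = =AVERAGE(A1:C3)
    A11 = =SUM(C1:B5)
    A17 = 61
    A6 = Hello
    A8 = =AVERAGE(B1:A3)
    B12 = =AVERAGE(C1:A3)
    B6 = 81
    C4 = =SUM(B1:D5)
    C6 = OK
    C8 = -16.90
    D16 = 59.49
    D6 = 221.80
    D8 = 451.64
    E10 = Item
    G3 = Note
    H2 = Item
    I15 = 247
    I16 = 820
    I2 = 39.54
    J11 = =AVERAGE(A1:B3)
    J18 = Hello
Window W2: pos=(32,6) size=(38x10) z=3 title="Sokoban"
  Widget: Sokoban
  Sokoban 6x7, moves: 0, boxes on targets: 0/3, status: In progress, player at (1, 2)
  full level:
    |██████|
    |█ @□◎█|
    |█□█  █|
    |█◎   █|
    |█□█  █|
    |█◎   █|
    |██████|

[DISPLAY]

                                                 
                                                 
                                                 
    ┏━━━━━━━━━━━━━━━━━━━━━━━━━━━━━━━━━━━━┓       
    ┃ Sokoban                            ┃       
    ┠────────────────────────────────────┨       
━━━━┃██████                              ┃       
    ┃█ @□◎█                              ┃       
────┃█□█  █                              ┃       
    ┃█◎   █                              ┃       
    ┃█□█  █                              ┃       
----┃█◎   █                              ┃━━━━━━┓
  0 ┗━━━━━━━━━━━━━━━━━━━━━━━━━━━━━━━━━━━━┛      ┃
  0      ┃      ┠───────────────────────────────┨
  0      ┃      ┃█he pipeline manages configura▲┃
!        ┃      ┃The framework handles user ses█┃
  0      ┃      ┃                              ░┃
     221.┃      ┃The architecture handles queue░┃
  0      ┃      ┃The pipeline monitors configur░┃
━━━━━━━━━┛      ┃Error handling processes user ░┃
                ┃The framework manages memory a░┃
                ┃This module coordinates incomi░┃


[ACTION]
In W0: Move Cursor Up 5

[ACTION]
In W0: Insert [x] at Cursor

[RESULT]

                                                 
                                                 
                                                 
    ┏━━━━━━━━━━━━━━━━━━━━━━━━━━━━━━━━━━━━┓       
    ┃ Sokoban                            ┃       
    ┠────────────────────────────────────┨       
━━━━┃██████                              ┃       
    ┃█ @□◎█                              ┃       
────┃█□█  █                              ┃       
    ┃█◎   █                              ┃       
    ┃█□█  █                              ┃       
----┃█◎   █                              ┃━━━━━━┓
  0 ┗━━━━━━━━━━━━━━━━━━━━━━━━━━━━━━━━━━━━┛      ┃
  0      ┃      ┠───────────────────────────────┨
  0      ┃      ┃x█he pipeline manages configur▲┃
!        ┃      ┃The framework handles user ses█┃
  0      ┃      ┃                              ░┃
     221.┃      ┃The architecture handles queue░┃
  0      ┃      ┃The pipeline monitors configur░┃
━━━━━━━━━┛      ┃Error handling processes user ░┃
                ┃The framework manages memory a░┃
                ┃This module coordinates incomi░┃


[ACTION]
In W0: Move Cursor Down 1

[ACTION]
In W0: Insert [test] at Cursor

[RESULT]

                                                 
                                                 
                                                 
    ┏━━━━━━━━━━━━━━━━━━━━━━━━━━━━━━━━━━━━┓       
    ┃ Sokoban                            ┃       
    ┠────────────────────────────────────┨       
━━━━┃██████                              ┃       
    ┃█ @□◎█                              ┃       
────┃█□█  █                              ┃       
    ┃█◎   █                              ┃       
    ┃█□█  █                              ┃       
----┃█◎   █                              ┃━━━━━━┓
  0 ┗━━━━━━━━━━━━━━━━━━━━━━━━━━━━━━━━━━━━┛      ┃
  0      ┃      ┠───────────────────────────────┨
  0      ┃      ┃xThe pipeline manages configur▲┃
!        ┃      ┃Ttest█e framework handles user█┃
  0      ┃      ┃                              ░┃
     221.┃      ┃The architecture handles queue░┃
  0      ┃      ┃The pipeline monitors configur░┃
━━━━━━━━━┛      ┃Error handling processes user ░┃
                ┃The framework manages memory a░┃
                ┃This module coordinates incomi░┃


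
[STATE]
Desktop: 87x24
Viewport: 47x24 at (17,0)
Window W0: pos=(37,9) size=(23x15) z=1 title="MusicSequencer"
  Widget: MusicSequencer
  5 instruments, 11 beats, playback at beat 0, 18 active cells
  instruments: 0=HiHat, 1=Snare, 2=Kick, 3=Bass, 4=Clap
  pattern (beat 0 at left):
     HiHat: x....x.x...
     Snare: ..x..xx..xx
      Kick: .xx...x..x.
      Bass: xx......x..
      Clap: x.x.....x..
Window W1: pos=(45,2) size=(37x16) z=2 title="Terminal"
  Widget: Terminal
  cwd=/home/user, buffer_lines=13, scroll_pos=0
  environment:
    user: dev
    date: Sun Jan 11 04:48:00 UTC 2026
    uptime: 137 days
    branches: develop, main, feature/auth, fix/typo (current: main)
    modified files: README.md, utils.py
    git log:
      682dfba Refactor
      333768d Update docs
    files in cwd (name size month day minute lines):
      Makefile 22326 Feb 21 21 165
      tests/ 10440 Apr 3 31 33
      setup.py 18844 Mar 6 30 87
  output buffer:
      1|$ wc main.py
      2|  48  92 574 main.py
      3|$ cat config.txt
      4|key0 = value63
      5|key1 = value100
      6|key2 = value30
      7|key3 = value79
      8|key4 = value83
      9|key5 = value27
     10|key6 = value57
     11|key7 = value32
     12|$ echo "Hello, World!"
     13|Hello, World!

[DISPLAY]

                                               
                                               
                            ┏━━━━━━━━━━━━━━━━━━
                            ┃ Terminal         
                            ┠──────────────────
                            ┃$ wc main.py      
                            ┃  48  92 574 main.
                            ┃$ cat config.txt  
                            ┃key0 = value63    
                    ┏━━━━━━━┃key1 = value100   
                    ┃ MusicS┃key2 = value30    
                    ┠───────┃key3 = value79    
                    ┃      ▼┃key4 = value83    
                    ┃ HiHat█┃key5 = value27    
                    ┃ Snare·┃key6 = value57    
                    ┃  Kick·┃key7 = value32    
                    ┃  Bass█┃$ echo "Hello, Wor
                    ┃  Clap█┗━━━━━━━━━━━━━━━━━━
                    ┃                     ┃    
                    ┃                     ┃    
                    ┃                     ┃    
                    ┃                     ┃    
                    ┃                     ┃    
                    ┗━━━━━━━━━━━━━━━━━━━━━┛    


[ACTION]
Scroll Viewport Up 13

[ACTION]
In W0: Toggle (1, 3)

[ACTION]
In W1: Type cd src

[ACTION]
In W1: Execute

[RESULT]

                                               
                                               
                            ┏━━━━━━━━━━━━━━━━━━
                            ┃ Terminal         
                            ┠──────────────────
                            ┃key1 = value100   
                            ┃key2 = value30    
                            ┃key3 = value79    
                            ┃key4 = value83    
                    ┏━━━━━━━┃key5 = value27    
                    ┃ MusicS┃key6 = value57    
                    ┠───────┃key7 = value32    
                    ┃      ▼┃$ echo "Hello, Wor
                    ┃ HiHat█┃Hello, World!     
                    ┃ Snare·┃$ cd src          
                    ┃  Kick·┃                  
                    ┃  Bass█┃$ █               
                    ┃  Clap█┗━━━━━━━━━━━━━━━━━━
                    ┃                     ┃    
                    ┃                     ┃    
                    ┃                     ┃    
                    ┃                     ┃    
                    ┃                     ┃    
                    ┗━━━━━━━━━━━━━━━━━━━━━┛    


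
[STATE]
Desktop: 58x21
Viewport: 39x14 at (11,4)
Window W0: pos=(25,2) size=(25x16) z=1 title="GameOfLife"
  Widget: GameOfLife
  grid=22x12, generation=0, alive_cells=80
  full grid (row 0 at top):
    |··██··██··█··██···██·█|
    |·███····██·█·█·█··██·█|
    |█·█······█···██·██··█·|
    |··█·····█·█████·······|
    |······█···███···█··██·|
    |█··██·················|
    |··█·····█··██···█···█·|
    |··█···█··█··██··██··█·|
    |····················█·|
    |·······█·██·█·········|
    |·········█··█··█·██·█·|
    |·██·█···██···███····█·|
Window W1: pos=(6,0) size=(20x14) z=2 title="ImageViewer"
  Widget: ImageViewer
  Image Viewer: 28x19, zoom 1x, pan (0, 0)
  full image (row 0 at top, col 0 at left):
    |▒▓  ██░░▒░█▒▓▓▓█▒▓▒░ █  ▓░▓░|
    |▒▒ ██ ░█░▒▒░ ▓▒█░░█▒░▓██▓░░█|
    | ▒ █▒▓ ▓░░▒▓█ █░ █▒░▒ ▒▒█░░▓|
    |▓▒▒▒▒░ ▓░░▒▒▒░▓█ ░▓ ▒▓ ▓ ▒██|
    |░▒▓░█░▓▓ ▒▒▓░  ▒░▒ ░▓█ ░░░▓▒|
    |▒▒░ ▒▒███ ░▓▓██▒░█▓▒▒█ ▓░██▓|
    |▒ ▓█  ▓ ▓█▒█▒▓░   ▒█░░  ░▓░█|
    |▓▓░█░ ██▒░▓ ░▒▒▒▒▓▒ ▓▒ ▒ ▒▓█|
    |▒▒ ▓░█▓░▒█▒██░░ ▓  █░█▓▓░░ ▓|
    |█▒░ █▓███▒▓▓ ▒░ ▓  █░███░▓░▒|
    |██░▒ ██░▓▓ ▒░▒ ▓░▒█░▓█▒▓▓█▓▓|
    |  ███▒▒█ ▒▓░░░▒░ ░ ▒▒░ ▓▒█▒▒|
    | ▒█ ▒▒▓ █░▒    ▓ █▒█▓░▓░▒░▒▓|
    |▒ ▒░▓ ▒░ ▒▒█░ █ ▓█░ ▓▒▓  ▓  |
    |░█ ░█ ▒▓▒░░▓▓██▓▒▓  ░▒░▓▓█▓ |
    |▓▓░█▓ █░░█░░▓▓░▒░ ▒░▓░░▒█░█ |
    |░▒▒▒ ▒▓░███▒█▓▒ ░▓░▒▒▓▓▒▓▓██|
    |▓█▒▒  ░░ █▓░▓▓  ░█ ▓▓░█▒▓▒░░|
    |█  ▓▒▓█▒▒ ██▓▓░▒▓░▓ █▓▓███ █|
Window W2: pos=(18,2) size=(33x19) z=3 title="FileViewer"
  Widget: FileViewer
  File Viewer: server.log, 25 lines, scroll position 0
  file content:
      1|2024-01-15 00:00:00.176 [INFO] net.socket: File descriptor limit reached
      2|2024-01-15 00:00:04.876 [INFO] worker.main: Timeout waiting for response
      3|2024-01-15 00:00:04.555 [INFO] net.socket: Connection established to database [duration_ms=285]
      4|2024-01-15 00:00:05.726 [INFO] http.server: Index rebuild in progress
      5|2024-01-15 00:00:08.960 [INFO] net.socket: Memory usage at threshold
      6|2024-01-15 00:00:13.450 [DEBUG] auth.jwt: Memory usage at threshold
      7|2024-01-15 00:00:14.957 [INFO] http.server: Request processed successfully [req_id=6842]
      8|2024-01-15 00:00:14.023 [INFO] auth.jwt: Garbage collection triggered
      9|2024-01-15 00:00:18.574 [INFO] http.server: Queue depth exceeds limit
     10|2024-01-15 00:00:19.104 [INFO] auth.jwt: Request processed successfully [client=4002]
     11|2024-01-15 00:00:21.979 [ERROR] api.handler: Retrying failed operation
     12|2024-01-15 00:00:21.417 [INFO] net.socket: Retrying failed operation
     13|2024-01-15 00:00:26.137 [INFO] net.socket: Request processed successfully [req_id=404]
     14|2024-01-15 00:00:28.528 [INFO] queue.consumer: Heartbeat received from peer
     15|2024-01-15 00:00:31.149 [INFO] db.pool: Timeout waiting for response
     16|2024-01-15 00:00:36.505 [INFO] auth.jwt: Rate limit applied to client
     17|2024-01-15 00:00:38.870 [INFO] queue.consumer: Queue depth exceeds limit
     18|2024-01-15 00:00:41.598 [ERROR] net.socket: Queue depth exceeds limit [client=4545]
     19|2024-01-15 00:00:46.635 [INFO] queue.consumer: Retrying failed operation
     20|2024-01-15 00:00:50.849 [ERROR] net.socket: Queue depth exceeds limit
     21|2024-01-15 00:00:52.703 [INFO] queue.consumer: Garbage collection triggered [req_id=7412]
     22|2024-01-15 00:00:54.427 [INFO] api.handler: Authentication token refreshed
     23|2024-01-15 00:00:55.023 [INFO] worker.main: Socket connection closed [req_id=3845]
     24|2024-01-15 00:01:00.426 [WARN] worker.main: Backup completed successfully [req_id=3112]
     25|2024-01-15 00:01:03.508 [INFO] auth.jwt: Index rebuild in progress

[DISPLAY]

█ ░█░▒▒┠───────────────────────────────
▒▓ ▓░░▒┃2024-01-15 00:00:00.176 [INFO]▲
▒░ ▓░░▒┃2024-01-15 00:00:04.876 [INFO]█
█░▓▓ ▒▒┃2024-01-15 00:00:04.555 [INFO]░
▒▒███ ░┃2024-01-15 00:00:05.726 [INFO]░
  ▓ ▓█▒┃2024-01-15 00:00:08.960 [INFO]░
░ ██▒░▓┃2024-01-15 00:00:13.450 [DEBUG░
░█▓░▒█▒┃2024-01-15 00:00:14.957 [INFO]░
█▓███▒▓┃2024-01-15 00:00:14.023 [INFO]░
━━━━━━━┃2024-01-15 00:00:18.574 [INFO]░
       ┃2024-01-15 00:00:19.104 [INFO]░
       ┃2024-01-15 00:00:21.979 [ERROR░
       ┃2024-01-15 00:00:21.417 [INFO]░
       ┃2024-01-15 00:00:26.137 [INFO]░


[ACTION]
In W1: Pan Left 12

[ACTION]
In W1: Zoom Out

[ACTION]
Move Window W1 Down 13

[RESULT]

       ┠───────────────────────────────
       ┃2024-01-15 00:00:00.176 [INFO]▲
       ┃2024-01-15 00:00:04.876 [INFO]█
━━━━━━━┃2024-01-15 00:00:04.555 [INFO]░
geViewe┃2024-01-15 00:00:05.726 [INFO]░
───────┃2024-01-15 00:00:08.960 [INFO]░
██░░▒░█┃2024-01-15 00:00:13.450 [DEBUG░
█ ░█░▒▒┃2024-01-15 00:00:14.957 [INFO]░
▒▓ ▓░░▒┃2024-01-15 00:00:14.023 [INFO]░
▒░ ▓░░▒┃2024-01-15 00:00:18.574 [INFO]░
█░▓▓ ▒▒┃2024-01-15 00:00:19.104 [INFO]░
▒▒███ ░┃2024-01-15 00:00:21.979 [ERROR░
  ▓ ▓█▒┃2024-01-15 00:00:21.417 [INFO]░
░ ██▒░▓┃2024-01-15 00:00:26.137 [INFO]░


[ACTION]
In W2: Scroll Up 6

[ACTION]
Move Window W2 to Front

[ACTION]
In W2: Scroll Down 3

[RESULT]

       ┠───────────────────────────────
       ┃2024-01-15 00:00:05.726 [INFO]▲
       ┃2024-01-15 00:00:08.960 [INFO]░
━━━━━━━┃2024-01-15 00:00:13.450 [DEBUG░
geViewe┃2024-01-15 00:00:14.957 [INFO]░
───────┃2024-01-15 00:00:14.023 [INFO]█
██░░▒░█┃2024-01-15 00:00:18.574 [INFO]░
█ ░█░▒▒┃2024-01-15 00:00:19.104 [INFO]░
▒▓ ▓░░▒┃2024-01-15 00:00:21.979 [ERROR░
▒░ ▓░░▒┃2024-01-15 00:00:21.417 [INFO]░
█░▓▓ ▒▒┃2024-01-15 00:00:26.137 [INFO]░
▒▒███ ░┃2024-01-15 00:00:28.528 [INFO]░
  ▓ ▓█▒┃2024-01-15 00:00:31.149 [INFO]░
░ ██▒░▓┃2024-01-15 00:00:36.505 [INFO]░


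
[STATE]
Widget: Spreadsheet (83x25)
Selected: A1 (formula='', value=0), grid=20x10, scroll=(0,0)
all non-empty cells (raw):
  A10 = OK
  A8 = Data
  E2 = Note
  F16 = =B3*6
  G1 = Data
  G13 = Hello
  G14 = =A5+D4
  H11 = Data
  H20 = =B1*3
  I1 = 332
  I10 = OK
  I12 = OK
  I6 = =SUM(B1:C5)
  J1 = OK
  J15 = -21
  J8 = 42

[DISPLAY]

A1:                                                                                
       A       B       C       D       E       F       G       H       I       J   
-----------------------------------------------------------------------------------
  1      [0]       0       0       0       0       0Data           0     332OK     
  2        0       0       0       0Note           0       0       0       0       
  3        0       0       0       0       0       0       0       0       0       
  4        0       0       0       0       0       0       0       0       0       
  5        0       0       0       0       0       0       0       0       0       
  6        0       0       0       0       0       0       0       0       0       
  7        0       0       0       0       0       0       0       0       0       
  8 Data           0       0       0       0       0       0       0       0      4
  9        0       0       0       0       0       0       0       0       0       
 10 OK             0       0       0       0       0       0       0OK             
 11        0       0       0       0       0       0       0Data           0       
 12        0       0       0       0       0       0       0       0OK             
 13        0       0       0       0       0       0Hello          0       0       
 14        0       0       0       0       0       0       0       0       0       
 15        0       0       0       0       0       0       0       0       0     -2
 16        0       0       0       0       0       0       0       0       0       
 17        0       0       0       0       0       0       0       0       0       
 18        0       0       0       0       0       0       0       0       0       
 19        0       0       0       0       0       0       0       0       0       
 20        0       0       0       0       0       0       0       0       0       
                                                                                   
                                                                                   


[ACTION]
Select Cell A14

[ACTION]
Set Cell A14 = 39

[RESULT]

A14: 39                                                                            
       A       B       C       D       E       F       G       H       I       J   
-----------------------------------------------------------------------------------
  1        0       0       0       0       0       0Data           0     332OK     
  2        0       0       0       0Note           0       0       0       0       
  3        0       0       0       0       0       0       0       0       0       
  4        0       0       0       0       0       0       0       0       0       
  5        0       0       0       0       0       0       0       0       0       
  6        0       0       0       0       0       0       0       0       0       
  7        0       0       0       0       0       0       0       0       0       
  8 Data           0       0       0       0       0       0       0       0      4
  9        0       0       0       0       0       0       0       0       0       
 10 OK             0       0       0       0       0       0       0OK             
 11        0       0       0       0       0       0       0Data           0       
 12        0       0       0       0       0       0       0       0OK             
 13        0       0       0       0       0       0Hello          0       0       
 14     [39]       0       0       0       0       0       0       0       0       
 15        0       0       0       0       0       0       0       0       0     -2
 16        0       0       0       0       0       0       0       0       0       
 17        0       0       0       0       0       0       0       0       0       
 18        0       0       0       0       0       0       0       0       0       
 19        0       0       0       0       0       0       0       0       0       
 20        0       0       0       0       0       0       0       0       0       
                                                                                   
                                                                                   


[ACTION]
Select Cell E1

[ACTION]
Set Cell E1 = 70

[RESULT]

E1: 70                                                                             
       A       B       C       D       E       F       G       H       I       J   
-----------------------------------------------------------------------------------
  1        0       0       0       0    [70]       0Data           0     332OK     
  2        0       0       0       0Note           0       0       0       0       
  3        0       0       0       0       0       0       0       0       0       
  4        0       0       0       0       0       0       0       0       0       
  5        0       0       0       0       0       0       0       0       0       
  6        0       0       0       0       0       0       0       0       0       
  7        0       0       0       0       0       0       0       0       0       
  8 Data           0       0       0       0       0       0       0       0      4
  9        0       0       0       0       0       0       0       0       0       
 10 OK             0       0       0       0       0       0       0OK             
 11        0       0       0       0       0       0       0Data           0       
 12        0       0       0       0       0       0       0       0OK             
 13        0       0       0       0       0       0Hello          0       0       
 14       39       0       0       0       0       0       0       0       0       
 15        0       0       0       0       0       0       0       0       0     -2
 16        0       0       0       0       0       0       0       0       0       
 17        0       0       0       0       0       0       0       0       0       
 18        0       0       0       0       0       0       0       0       0       
 19        0       0       0       0       0       0       0       0       0       
 20        0       0       0       0       0       0       0       0       0       
                                                                                   
                                                                                   
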